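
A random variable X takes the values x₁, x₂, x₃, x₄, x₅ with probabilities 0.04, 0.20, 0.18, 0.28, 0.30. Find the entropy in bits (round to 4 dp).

H = −Σ pᵢ log₂ pᵢ.
−0.04·log₂(0.04) = 0.1858
−0.20·log₂(0.20) = 0.4644
−0.18·log₂(0.18) = 0.4453
−0.28·log₂(0.28) = 0.5142
−0.30·log₂(0.30) = 0.5211
Sum ≈ 2.1308 → 2.1308 bits.

2.1308 bits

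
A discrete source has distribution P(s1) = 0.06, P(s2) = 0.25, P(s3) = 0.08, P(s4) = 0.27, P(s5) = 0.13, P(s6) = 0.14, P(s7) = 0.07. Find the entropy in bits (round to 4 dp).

2.5934 bits

H = −Σ pᵢ log₂ pᵢ.
−0.06·log₂(0.06) = 0.2435
−0.25·log₂(0.25) = 0.5000
−0.08·log₂(0.08) = 0.2915
−0.27·log₂(0.27) = 0.5100
−0.13·log₂(0.13) = 0.3826
−0.14·log₂(0.14) = 0.3971
−0.07·log₂(0.07) = 0.2686
Sum ≈ 2.5934 → 2.5934 bits.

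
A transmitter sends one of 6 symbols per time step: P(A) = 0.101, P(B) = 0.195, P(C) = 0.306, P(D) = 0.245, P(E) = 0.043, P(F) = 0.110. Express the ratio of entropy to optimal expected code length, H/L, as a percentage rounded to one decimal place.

98.4%

Entropy H = −Σ p log₂ p ≈ 2.3594 bits.
Huffman merges: 43/1000+101/1000→18/125; 11/100+18/125→127/500; 39/200+49/200→11/25; 127/500+153/500→14/25; 11/25+14/25→1. L = 1199/500 ≈ 2.3980.
Efficiency = H/L = 2.3594/2.3980 = 98.4%.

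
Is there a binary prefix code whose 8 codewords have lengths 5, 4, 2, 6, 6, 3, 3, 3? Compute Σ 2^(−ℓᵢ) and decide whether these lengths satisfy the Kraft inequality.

0.75; yes

With common denominator 2^6 = 64: Σ 2^(−ℓᵢ) = 2/64 + 4/64 + 16/64 + 1/64 + 1/64 + 8/64 + 8/64 + 8/64 = 48/64 = 0.75.
Kraft's inequality requires Σ ≤ 1; here Σ = 0.75 ≤ 1, so such a prefix code exists.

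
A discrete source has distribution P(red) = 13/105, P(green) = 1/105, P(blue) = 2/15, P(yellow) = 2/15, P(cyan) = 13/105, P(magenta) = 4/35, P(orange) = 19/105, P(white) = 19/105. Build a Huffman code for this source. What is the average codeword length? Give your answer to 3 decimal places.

Repeatedly combine the two least-probable nodes; the expected code length is the sum of the merged weights.
merge 1/105 + 4/35 → 13/105
merge 13/105 + 13/105 → 26/105
merge 13/105 + 2/15 → 9/35
merge 2/15 + 19/105 → 11/35
merge 19/105 + 26/105 → 3/7
merge 9/35 + 11/35 → 4/7
merge 3/7 + 4/7 → 1
L = 13/105 + 26/105 + 9/35 + 11/35 + 3/7 + 4/7 + 1 = 103/35 ≈ 2.943 bits/symbol.

2.943 bits/symbol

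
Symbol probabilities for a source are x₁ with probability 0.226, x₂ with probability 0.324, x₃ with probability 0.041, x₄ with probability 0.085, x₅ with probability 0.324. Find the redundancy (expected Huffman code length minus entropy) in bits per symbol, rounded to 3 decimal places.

0.096 bits

Entropy H = −Σ p log₂ p ≈ 2.0297 bits.
Huffman merges: 41/1000+17/200→63/500; 63/500+113/500→44/125; 81/250+81/250→81/125; 44/125+81/125→1. L = 1063/500 ≈ 2.1260.
L − H = 2.1260 − 2.0297 = 0.096 bits.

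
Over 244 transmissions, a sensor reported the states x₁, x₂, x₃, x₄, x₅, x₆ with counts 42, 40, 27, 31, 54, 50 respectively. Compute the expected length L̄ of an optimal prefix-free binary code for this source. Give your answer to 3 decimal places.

Probabilities are the counts divided by 244.
Repeatedly combine the two least-probable nodes; the expected code length is the sum of the merged weights.
merge 27/244 + 31/244 → 29/122
merge 10/61 + 21/122 → 41/122
merge 25/122 + 27/122 → 26/61
merge 29/122 + 41/122 → 35/61
merge 26/61 + 35/61 → 1
L = 29/122 + 41/122 + 26/61 + 35/61 + 1 = 157/61 ≈ 2.574 bits/symbol.

2.574 bits/symbol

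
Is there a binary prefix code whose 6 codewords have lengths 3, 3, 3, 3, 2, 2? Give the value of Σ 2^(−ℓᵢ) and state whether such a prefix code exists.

1; yes

With common denominator 2^3 = 8: Σ 2^(−ℓᵢ) = 1/8 + 1/8 + 1/8 + 1/8 + 2/8 + 2/8 = 8/8 = 1.
Kraft's inequality requires Σ ≤ 1; here Σ = 1 ≤ 1, so such a prefix code exists.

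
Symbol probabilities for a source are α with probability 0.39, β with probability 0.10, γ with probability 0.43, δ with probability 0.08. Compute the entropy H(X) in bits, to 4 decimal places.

H = −Σ pᵢ log₂ pᵢ.
−0.39·log₂(0.39) = 0.5298
−0.10·log₂(0.10) = 0.3322
−0.43·log₂(0.43) = 0.5236
−0.08·log₂(0.08) = 0.2915
Sum ≈ 1.6771 → 1.6771 bits.

1.6771 bits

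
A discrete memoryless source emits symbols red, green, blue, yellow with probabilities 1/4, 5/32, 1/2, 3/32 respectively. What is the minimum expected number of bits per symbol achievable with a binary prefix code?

Repeatedly combine the two least-probable nodes; the expected code length is the sum of the merged weights.
merge 3/32 + 5/32 → 1/4
merge 1/4 + 1/4 → 1/2
merge 1/2 + 1/2 → 1
L = 1/4 + 1/2 + 1 = 7/4 = 1.75 bits/symbol.

1.75 bits/symbol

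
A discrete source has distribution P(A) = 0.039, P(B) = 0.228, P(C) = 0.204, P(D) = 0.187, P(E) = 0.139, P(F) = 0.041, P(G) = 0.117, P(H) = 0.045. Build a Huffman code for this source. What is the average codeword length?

Repeatedly combine the two least-probable nodes; the expected code length is the sum of the merged weights.
merge 39/1000 + 41/1000 → 2/25
merge 9/200 + 2/25 → 1/8
merge 117/1000 + 1/8 → 121/500
merge 139/1000 + 187/1000 → 163/500
merge 51/250 + 57/250 → 54/125
merge 121/500 + 163/500 → 71/125
merge 54/125 + 71/125 → 1
L = 2/25 + 1/8 + 121/500 + 163/500 + 54/125 + 71/125 + 1 = 2773/1000 = 2.773 bits/symbol.

2.773 bits/symbol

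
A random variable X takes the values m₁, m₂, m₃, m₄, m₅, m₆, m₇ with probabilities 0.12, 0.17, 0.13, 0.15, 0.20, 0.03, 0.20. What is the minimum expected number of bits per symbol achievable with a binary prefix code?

2.75 bits/symbol

Repeatedly combine the two least-probable nodes; the expected code length is the sum of the merged weights.
merge 3/100 + 3/25 → 3/20
merge 13/100 + 3/20 → 7/25
merge 3/20 + 17/100 → 8/25
merge 1/5 + 1/5 → 2/5
merge 7/25 + 8/25 → 3/5
merge 2/5 + 3/5 → 1
L = 3/20 + 7/25 + 8/25 + 2/5 + 3/5 + 1 = 11/4 = 2.75 bits/symbol.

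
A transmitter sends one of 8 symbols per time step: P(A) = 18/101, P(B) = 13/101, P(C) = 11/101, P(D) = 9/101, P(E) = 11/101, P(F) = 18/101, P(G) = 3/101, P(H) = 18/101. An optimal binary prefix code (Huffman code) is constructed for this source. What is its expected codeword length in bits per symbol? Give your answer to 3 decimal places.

2.941 bits/symbol

Repeatedly combine the two least-probable nodes; the expected code length is the sum of the merged weights.
merge 3/101 + 9/101 → 12/101
merge 11/101 + 11/101 → 22/101
merge 12/101 + 13/101 → 25/101
merge 18/101 + 18/101 → 36/101
merge 18/101 + 22/101 → 40/101
merge 25/101 + 36/101 → 61/101
merge 40/101 + 61/101 → 1
L = 12/101 + 22/101 + 25/101 + 36/101 + 40/101 + 61/101 + 1 = 297/101 ≈ 2.941 bits/symbol.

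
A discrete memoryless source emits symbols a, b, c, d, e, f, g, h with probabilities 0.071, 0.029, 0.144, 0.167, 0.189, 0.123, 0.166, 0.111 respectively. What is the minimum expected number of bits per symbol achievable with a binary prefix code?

Repeatedly combine the two least-probable nodes; the expected code length is the sum of the merged weights.
merge 29/1000 + 71/1000 → 1/10
merge 1/10 + 111/1000 → 211/1000
merge 123/1000 + 18/125 → 267/1000
merge 83/500 + 167/1000 → 333/1000
merge 189/1000 + 211/1000 → 2/5
merge 267/1000 + 333/1000 → 3/5
merge 2/5 + 3/5 → 1
L = 1/10 + 211/1000 + 267/1000 + 333/1000 + 2/5 + 3/5 + 1 = 2911/1000 = 2.911 bits/symbol.

2.911 bits/symbol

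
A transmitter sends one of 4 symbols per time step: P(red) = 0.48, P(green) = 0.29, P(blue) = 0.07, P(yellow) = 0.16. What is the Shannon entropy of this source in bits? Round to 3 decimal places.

1.718 bits

H = −Σ pᵢ log₂ pᵢ.
−0.48·log₂(0.48) = 0.5083
−0.29·log₂(0.29) = 0.5179
−0.07·log₂(0.07) = 0.2686
−0.16·log₂(0.16) = 0.4230
Sum ≈ 1.7177 → 1.718 bits.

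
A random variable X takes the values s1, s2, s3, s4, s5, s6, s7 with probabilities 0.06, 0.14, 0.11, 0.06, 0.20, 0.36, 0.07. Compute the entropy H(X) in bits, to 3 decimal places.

H = −Σ pᵢ log₂ pᵢ.
−0.06·log₂(0.06) = 0.2435
−0.14·log₂(0.14) = 0.3971
−0.11·log₂(0.11) = 0.3503
−0.06·log₂(0.06) = 0.2435
−0.20·log₂(0.20) = 0.4644
−0.36·log₂(0.36) = 0.5306
−0.07·log₂(0.07) = 0.2686
Sum ≈ 2.4980 → 2.498 bits.

2.498 bits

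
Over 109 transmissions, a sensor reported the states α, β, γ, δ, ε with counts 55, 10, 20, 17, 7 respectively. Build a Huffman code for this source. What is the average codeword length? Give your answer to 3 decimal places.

Probabilities are the counts divided by 109.
Repeatedly combine the two least-probable nodes; the expected code length is the sum of the merged weights.
merge 7/109 + 10/109 → 17/109
merge 17/109 + 17/109 → 34/109
merge 20/109 + 34/109 → 54/109
merge 54/109 + 55/109 → 1
L = 17/109 + 34/109 + 54/109 + 1 = 214/109 ≈ 1.963 bits/symbol.

1.963 bits/symbol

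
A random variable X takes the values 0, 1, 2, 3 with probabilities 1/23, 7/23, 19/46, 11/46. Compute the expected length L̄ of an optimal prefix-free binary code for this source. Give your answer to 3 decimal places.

1.870 bits/symbol

Repeatedly combine the two least-probable nodes; the expected code length is the sum of the merged weights.
merge 1/23 + 11/46 → 13/46
merge 13/46 + 7/23 → 27/46
merge 19/46 + 27/46 → 1
L = 13/46 + 27/46 + 1 = 43/23 ≈ 1.870 bits/symbol.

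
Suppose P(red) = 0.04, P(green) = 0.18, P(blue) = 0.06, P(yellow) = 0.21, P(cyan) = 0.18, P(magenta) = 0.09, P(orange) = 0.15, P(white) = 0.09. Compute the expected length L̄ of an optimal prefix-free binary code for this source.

Repeatedly combine the two least-probable nodes; the expected code length is the sum of the merged weights.
merge 1/25 + 3/50 → 1/10
merge 9/100 + 9/100 → 9/50
merge 1/10 + 3/20 → 1/4
merge 9/50 + 9/50 → 9/25
merge 9/50 + 21/100 → 39/100
merge 1/4 + 9/25 → 61/100
merge 39/100 + 61/100 → 1
L = 1/10 + 9/50 + 1/4 + 9/25 + 39/100 + 61/100 + 1 = 289/100 = 2.89 bits/symbol.

2.89 bits/symbol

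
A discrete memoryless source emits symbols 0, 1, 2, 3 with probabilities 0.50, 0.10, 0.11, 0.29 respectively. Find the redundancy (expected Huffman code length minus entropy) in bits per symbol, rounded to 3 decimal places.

0.010 bits

Entropy H = −Σ p log₂ p ≈ 1.7004 bits.
Huffman merges: 1/10+11/100→21/100; 21/100+29/100→1/2; 1/2+1/2→1. L = 171/100 ≈ 1.7100.
L − H = 1.7100 − 1.7004 = 0.010 bits.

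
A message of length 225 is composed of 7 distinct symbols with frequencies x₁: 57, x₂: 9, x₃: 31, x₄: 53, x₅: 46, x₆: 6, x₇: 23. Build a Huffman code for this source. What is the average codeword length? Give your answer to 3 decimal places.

2.542 bits/symbol

Probabilities are the counts divided by 225.
Repeatedly combine the two least-probable nodes; the expected code length is the sum of the merged weights.
merge 2/75 + 1/25 → 1/15
merge 1/15 + 23/225 → 38/225
merge 31/225 + 38/225 → 23/75
merge 46/225 + 53/225 → 11/25
merge 19/75 + 23/75 → 14/25
merge 11/25 + 14/25 → 1
L = 1/15 + 38/225 + 23/75 + 11/25 + 14/25 + 1 = 572/225 ≈ 2.542 bits/symbol.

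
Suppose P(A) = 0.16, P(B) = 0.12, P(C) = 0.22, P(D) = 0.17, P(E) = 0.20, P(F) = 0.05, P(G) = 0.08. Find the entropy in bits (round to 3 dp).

2.677 bits

H = −Σ pᵢ log₂ pᵢ.
−0.16·log₂(0.16) = 0.4230
−0.12·log₂(0.12) = 0.3671
−0.22·log₂(0.22) = 0.4806
−0.17·log₂(0.17) = 0.4346
−0.20·log₂(0.20) = 0.4644
−0.05·log₂(0.05) = 0.2161
−0.08·log₂(0.08) = 0.2915
Sum ≈ 2.6772 → 2.677 bits.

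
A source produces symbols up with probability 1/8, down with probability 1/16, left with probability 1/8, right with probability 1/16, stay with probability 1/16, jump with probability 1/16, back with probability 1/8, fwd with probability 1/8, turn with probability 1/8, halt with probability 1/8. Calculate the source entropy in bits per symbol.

3.25 bits

Each probability is a power of 1/2, so log₂(1/p) is an integer.
H = Σ p·log₂(1/p) = 1/8·3 + 1/16·4 + 1/8·3 + 1/16·4 + 1/16·4 + 1/16·4 + 1/8·3 + 1/8·3 + 1/8·3 + 1/8·3 = 3.25 bits.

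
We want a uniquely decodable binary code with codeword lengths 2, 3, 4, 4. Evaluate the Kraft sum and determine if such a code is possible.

With common denominator 2^4 = 16: Σ 2^(−ℓᵢ) = 4/16 + 2/16 + 1/16 + 1/16 = 8/16 = 0.5.
Kraft's inequality requires Σ ≤ 1; here Σ = 0.5 ≤ 1, so such a prefix code exists.

0.5; yes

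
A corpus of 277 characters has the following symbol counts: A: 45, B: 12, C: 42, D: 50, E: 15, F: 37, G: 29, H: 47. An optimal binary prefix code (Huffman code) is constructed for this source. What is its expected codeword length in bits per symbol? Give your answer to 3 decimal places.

2.917 bits/symbol

Probabilities are the counts divided by 277.
Repeatedly combine the two least-probable nodes; the expected code length is the sum of the merged weights.
merge 12/277 + 15/277 → 27/277
merge 27/277 + 29/277 → 56/277
merge 37/277 + 42/277 → 79/277
merge 45/277 + 47/277 → 92/277
merge 50/277 + 56/277 → 106/277
merge 79/277 + 92/277 → 171/277
merge 106/277 + 171/277 → 1
L = 27/277 + 56/277 + 79/277 + 92/277 + 106/277 + 171/277 + 1 = 808/277 ≈ 2.917 bits/symbol.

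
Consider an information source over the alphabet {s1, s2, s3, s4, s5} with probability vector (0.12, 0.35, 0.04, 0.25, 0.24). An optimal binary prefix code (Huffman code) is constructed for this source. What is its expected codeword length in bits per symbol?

2.16 bits/symbol

Repeatedly combine the two least-probable nodes; the expected code length is the sum of the merged weights.
merge 1/25 + 3/25 → 4/25
merge 4/25 + 6/25 → 2/5
merge 1/4 + 7/20 → 3/5
merge 2/5 + 3/5 → 1
L = 4/25 + 2/5 + 3/5 + 1 = 54/25 = 2.16 bits/symbol.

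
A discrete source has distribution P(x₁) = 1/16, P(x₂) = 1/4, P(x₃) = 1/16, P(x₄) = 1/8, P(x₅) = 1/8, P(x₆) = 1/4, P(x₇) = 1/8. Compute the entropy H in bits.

Each probability is a power of 1/2, so log₂(1/p) is an integer.
H = Σ p·log₂(1/p) = 1/16·4 + 1/4·2 + 1/16·4 + 1/8·3 + 1/8·3 + 1/4·2 + 1/8·3 = 2.625 bits.

2.625 bits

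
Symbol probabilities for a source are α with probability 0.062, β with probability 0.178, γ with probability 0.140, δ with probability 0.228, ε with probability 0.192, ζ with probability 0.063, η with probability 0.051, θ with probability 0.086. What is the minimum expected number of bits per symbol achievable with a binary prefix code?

Repeatedly combine the two least-probable nodes; the expected code length is the sum of the merged weights.
merge 51/1000 + 31/500 → 113/1000
merge 63/1000 + 43/500 → 149/1000
merge 113/1000 + 7/50 → 253/1000
merge 149/1000 + 89/500 → 327/1000
merge 24/125 + 57/250 → 21/50
merge 253/1000 + 327/1000 → 29/50
merge 21/50 + 29/50 → 1
L = 113/1000 + 149/1000 + 253/1000 + 327/1000 + 21/50 + 29/50 + 1 = 1421/500 = 2.842 bits/symbol.

2.842 bits/symbol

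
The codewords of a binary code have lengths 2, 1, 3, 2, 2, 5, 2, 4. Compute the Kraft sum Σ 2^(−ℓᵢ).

With common denominator 2^5 = 32: Σ 2^(−ℓᵢ) = 8/32 + 16/32 + 4/32 + 8/32 + 8/32 + 1/32 + 8/32 + 2/32 = 55/32 = 1.71875.

1.71875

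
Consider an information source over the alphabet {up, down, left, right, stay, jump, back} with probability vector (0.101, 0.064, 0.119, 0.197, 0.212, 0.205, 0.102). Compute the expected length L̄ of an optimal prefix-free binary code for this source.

Repeatedly combine the two least-probable nodes; the expected code length is the sum of the merged weights.
merge 8/125 + 101/1000 → 33/200
merge 51/500 + 119/1000 → 221/1000
merge 33/200 + 197/1000 → 181/500
merge 41/200 + 53/250 → 417/1000
merge 221/1000 + 181/500 → 583/1000
merge 417/1000 + 583/1000 → 1
L = 33/200 + 221/1000 + 181/500 + 417/1000 + 583/1000 + 1 = 687/250 = 2.748 bits/symbol.

2.748 bits/symbol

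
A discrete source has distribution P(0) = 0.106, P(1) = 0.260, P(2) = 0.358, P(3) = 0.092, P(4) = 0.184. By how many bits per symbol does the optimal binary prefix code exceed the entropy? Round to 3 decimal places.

0.053 bits

Entropy H = −Σ p log₂ p ≈ 2.1451 bits.
Huffman merges: 23/250+53/500→99/500; 23/125+99/500→191/500; 13/50+179/500→309/500; 191/500+309/500→1. L = 1099/500 ≈ 2.1980.
L − H = 2.1980 − 2.1451 = 0.053 bits.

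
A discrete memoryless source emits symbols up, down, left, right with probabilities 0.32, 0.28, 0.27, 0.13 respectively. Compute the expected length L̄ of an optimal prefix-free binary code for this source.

2 bits/symbol

Repeatedly combine the two least-probable nodes; the expected code length is the sum of the merged weights.
merge 13/100 + 27/100 → 2/5
merge 7/25 + 8/25 → 3/5
merge 2/5 + 3/5 → 1
L = 2/5 + 3/5 + 1 = 2 bits/symbol.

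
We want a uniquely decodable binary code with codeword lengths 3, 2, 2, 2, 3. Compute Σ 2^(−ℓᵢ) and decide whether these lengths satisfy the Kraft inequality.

1; yes

With common denominator 2^3 = 8: Σ 2^(−ℓᵢ) = 1/8 + 2/8 + 2/8 + 2/8 + 1/8 = 8/8 = 1.
Kraft's inequality requires Σ ≤ 1; here Σ = 1 ≤ 1, so such a prefix code exists.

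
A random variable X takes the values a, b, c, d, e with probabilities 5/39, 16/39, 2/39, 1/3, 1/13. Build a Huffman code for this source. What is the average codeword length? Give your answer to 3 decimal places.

1.974 bits/symbol

Repeatedly combine the two least-probable nodes; the expected code length is the sum of the merged weights.
merge 2/39 + 1/13 → 5/39
merge 5/39 + 5/39 → 10/39
merge 10/39 + 1/3 → 23/39
merge 16/39 + 23/39 → 1
L = 5/39 + 10/39 + 23/39 + 1 = 77/39 ≈ 1.974 bits/symbol.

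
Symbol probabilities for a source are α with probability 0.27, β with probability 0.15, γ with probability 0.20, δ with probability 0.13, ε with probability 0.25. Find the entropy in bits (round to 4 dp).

2.2676 bits

H = −Σ pᵢ log₂ pᵢ.
−0.27·log₂(0.27) = 0.5100
−0.15·log₂(0.15) = 0.4105
−0.20·log₂(0.20) = 0.4644
−0.13·log₂(0.13) = 0.3826
−0.25·log₂(0.25) = 0.5000
Sum ≈ 2.2676 → 2.2676 bits.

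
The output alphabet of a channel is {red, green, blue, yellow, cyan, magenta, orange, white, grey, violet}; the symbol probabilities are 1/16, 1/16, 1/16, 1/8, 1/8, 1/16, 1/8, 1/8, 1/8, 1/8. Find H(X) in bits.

3.25 bits

Each probability is a power of 1/2, so log₂(1/p) is an integer.
H = Σ p·log₂(1/p) = 1/16·4 + 1/16·4 + 1/16·4 + 1/8·3 + 1/8·3 + 1/16·4 + 1/8·3 + 1/8·3 + 1/8·3 + 1/8·3 = 3.25 bits.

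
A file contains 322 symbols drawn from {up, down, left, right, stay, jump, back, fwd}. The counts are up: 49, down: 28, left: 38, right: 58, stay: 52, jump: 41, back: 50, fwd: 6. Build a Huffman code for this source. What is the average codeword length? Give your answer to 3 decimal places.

2.925 bits/symbol

Probabilities are the counts divided by 322.
Repeatedly combine the two least-probable nodes; the expected code length is the sum of the merged weights.
merge 3/161 + 2/23 → 17/161
merge 17/161 + 19/161 → 36/161
merge 41/322 + 7/46 → 45/161
merge 25/161 + 26/161 → 51/161
merge 29/161 + 36/161 → 65/161
merge 45/161 + 51/161 → 96/161
merge 65/161 + 96/161 → 1
L = 17/161 + 36/161 + 45/161 + 51/161 + 65/161 + 96/161 + 1 = 471/161 ≈ 2.925 bits/symbol.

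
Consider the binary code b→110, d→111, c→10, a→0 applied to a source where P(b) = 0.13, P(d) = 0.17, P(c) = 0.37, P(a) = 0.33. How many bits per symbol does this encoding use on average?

L̄ = Σ pᵢ·ℓᵢ = 0.13·3 + 0.17·3 + 0.37·2 + 0.33·1 = 1.97 bits/symbol.

1.97 bits/symbol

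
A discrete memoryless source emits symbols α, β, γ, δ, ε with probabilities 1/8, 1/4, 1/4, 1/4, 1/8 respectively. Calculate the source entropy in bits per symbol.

2.25 bits

Each probability is a power of 1/2, so log₂(1/p) is an integer.
H = Σ p·log₂(1/p) = 1/8·3 + 1/4·2 + 1/4·2 + 1/4·2 + 1/8·3 = 2.25 bits.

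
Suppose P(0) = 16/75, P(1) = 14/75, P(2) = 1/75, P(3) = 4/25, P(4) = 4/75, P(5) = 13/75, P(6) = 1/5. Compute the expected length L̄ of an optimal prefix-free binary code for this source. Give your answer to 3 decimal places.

2.653 bits/symbol

Repeatedly combine the two least-probable nodes; the expected code length is the sum of the merged weights.
merge 1/75 + 4/75 → 1/15
merge 1/15 + 4/25 → 17/75
merge 13/75 + 14/75 → 9/25
merge 1/5 + 16/75 → 31/75
merge 17/75 + 9/25 → 44/75
merge 31/75 + 44/75 → 1
L = 1/15 + 17/75 + 9/25 + 31/75 + 44/75 + 1 = 199/75 ≈ 2.653 bits/symbol.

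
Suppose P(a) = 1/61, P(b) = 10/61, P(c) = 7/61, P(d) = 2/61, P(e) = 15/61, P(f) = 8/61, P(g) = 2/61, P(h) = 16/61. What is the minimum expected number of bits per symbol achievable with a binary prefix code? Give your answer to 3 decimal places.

2.623 bits/symbol

Repeatedly combine the two least-probable nodes; the expected code length is the sum of the merged weights.
merge 1/61 + 2/61 → 3/61
merge 2/61 + 3/61 → 5/61
merge 5/61 + 7/61 → 12/61
merge 8/61 + 10/61 → 18/61
merge 12/61 + 15/61 → 27/61
merge 16/61 + 18/61 → 34/61
merge 27/61 + 34/61 → 1
L = 3/61 + 5/61 + 12/61 + 18/61 + 27/61 + 34/61 + 1 = 160/61 ≈ 2.623 bits/symbol.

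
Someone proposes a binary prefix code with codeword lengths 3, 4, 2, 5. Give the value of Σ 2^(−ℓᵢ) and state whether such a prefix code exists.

0.46875; yes

With common denominator 2^5 = 32: Σ 2^(−ℓᵢ) = 4/32 + 2/32 + 8/32 + 1/32 = 15/32 = 0.46875.
Kraft's inequality requires Σ ≤ 1; here Σ = 0.46875 ≤ 1, so such a prefix code exists.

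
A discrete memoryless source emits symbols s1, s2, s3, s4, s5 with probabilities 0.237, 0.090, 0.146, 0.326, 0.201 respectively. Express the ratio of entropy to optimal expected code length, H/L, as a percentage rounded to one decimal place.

98.5%

Entropy H = −Σ p log₂ p ≈ 2.2026 bits.
Huffman merges: 9/100+73/500→59/250; 201/1000+59/250→437/1000; 237/1000+163/500→563/1000; 437/1000+563/1000→1. L = 559/250 ≈ 2.2360.
Efficiency = H/L = 2.2026/2.2360 = 98.5%.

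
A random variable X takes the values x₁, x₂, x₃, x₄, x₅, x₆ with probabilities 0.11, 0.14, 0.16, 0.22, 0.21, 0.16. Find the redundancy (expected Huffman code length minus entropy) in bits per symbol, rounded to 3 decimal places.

0.023 bits

Entropy H = −Σ p log₂ p ≈ 2.5468 bits.
Huffman merges: 11/100+7/50→1/4; 4/25+4/25→8/25; 21/100+11/50→43/100; 1/4+8/25→57/100; 43/100+57/100→1. L = 257/100 ≈ 2.5700.
L − H = 2.5700 − 2.5468 = 0.023 bits.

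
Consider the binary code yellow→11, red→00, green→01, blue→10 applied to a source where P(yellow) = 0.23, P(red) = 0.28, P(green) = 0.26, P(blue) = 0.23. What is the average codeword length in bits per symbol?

2 bits/symbol

L̄ = Σ pᵢ·ℓᵢ = 0.23·2 + 0.28·2 + 0.26·2 + 0.23·2 = 2 bits/symbol.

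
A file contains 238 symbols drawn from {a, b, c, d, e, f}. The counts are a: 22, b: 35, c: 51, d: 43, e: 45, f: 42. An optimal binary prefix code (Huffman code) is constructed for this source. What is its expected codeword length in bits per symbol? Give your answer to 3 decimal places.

Probabilities are the counts divided by 238.
Repeatedly combine the two least-probable nodes; the expected code length is the sum of the merged weights.
merge 11/119 + 5/34 → 57/238
merge 3/17 + 43/238 → 5/14
merge 45/238 + 3/14 → 48/119
merge 57/238 + 5/14 → 71/119
merge 48/119 + 71/119 → 1
L = 57/238 + 5/14 + 48/119 + 71/119 + 1 = 309/119 ≈ 2.597 bits/symbol.

2.597 bits/symbol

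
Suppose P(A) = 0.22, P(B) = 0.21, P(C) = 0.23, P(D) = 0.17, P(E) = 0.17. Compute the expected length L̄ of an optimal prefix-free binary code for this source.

Repeatedly combine the two least-probable nodes; the expected code length is the sum of the merged weights.
merge 17/100 + 17/100 → 17/50
merge 21/100 + 11/50 → 43/100
merge 23/100 + 17/50 → 57/100
merge 43/100 + 57/100 → 1
L = 17/50 + 43/100 + 57/100 + 1 = 117/50 = 2.34 bits/symbol.

2.34 bits/symbol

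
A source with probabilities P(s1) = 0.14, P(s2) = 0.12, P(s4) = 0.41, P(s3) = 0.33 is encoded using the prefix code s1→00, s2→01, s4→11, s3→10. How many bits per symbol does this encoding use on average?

L̄ = Σ pᵢ·ℓᵢ = 0.14·2 + 0.12·2 + 0.41·2 + 0.33·2 = 2 bits/symbol.

2 bits/symbol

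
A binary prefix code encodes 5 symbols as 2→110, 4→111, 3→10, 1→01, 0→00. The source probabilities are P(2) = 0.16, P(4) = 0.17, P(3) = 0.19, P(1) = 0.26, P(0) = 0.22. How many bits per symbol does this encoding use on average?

L̄ = Σ pᵢ·ℓᵢ = 0.16·3 + 0.17·3 + 0.19·2 + 0.26·2 + 0.22·2 = 2.33 bits/symbol.

2.33 bits/symbol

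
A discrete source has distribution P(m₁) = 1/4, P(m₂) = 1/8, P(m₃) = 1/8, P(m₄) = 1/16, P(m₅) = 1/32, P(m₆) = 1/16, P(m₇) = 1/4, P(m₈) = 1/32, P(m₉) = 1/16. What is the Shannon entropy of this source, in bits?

Each probability is a power of 1/2, so log₂(1/p) is an integer.
H = Σ p·log₂(1/p) = 1/4·2 + 1/8·3 + 1/8·3 + 1/16·4 + 1/32·5 + 1/16·4 + 1/4·2 + 1/32·5 + 1/16·4 = 2.8125 bits.

2.8125 bits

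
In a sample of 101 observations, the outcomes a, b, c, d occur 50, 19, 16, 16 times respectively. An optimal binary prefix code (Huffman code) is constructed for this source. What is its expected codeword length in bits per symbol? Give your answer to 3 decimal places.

Probabilities are the counts divided by 101.
Repeatedly combine the two least-probable nodes; the expected code length is the sum of the merged weights.
merge 16/101 + 16/101 → 32/101
merge 19/101 + 32/101 → 51/101
merge 50/101 + 51/101 → 1
L = 32/101 + 51/101 + 1 = 184/101 ≈ 1.822 bits/symbol.

1.822 bits/symbol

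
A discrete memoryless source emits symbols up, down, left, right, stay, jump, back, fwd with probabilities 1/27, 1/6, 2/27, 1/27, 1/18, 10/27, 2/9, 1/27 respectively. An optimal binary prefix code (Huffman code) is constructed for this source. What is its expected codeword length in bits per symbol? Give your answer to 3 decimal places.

2.556 bits/symbol

Repeatedly combine the two least-probable nodes; the expected code length is the sum of the merged weights.
merge 1/27 + 1/27 → 2/27
merge 1/27 + 1/18 → 5/54
merge 2/27 + 2/27 → 4/27
merge 5/54 + 4/27 → 13/54
merge 1/6 + 2/9 → 7/18
merge 13/54 + 10/27 → 11/18
merge 7/18 + 11/18 → 1
L = 2/27 + 5/54 + 4/27 + 13/54 + 7/18 + 11/18 + 1 = 23/9 ≈ 2.556 bits/symbol.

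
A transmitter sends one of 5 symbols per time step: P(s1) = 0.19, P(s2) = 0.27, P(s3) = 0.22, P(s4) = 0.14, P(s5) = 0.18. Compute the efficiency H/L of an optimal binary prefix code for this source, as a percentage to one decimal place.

Entropy H = −Σ p log₂ p ≈ 2.2882 bits.
Huffman merges: 7/50+9/50→8/25; 19/100+11/50→41/100; 27/100+8/25→59/100; 41/100+59/100→1. L = 58/25 ≈ 2.3200.
Efficiency = H/L = 2.2882/2.3200 = 98.6%.

98.6%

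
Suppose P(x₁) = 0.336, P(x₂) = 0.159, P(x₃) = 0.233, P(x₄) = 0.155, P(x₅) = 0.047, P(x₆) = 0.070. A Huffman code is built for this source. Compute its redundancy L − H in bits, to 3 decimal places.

Entropy H = −Σ p log₂ p ≈ 2.3329 bits.
Huffman merges: 47/1000+7/100→117/1000; 117/1000+31/200→34/125; 159/1000+233/1000→49/125; 34/125+42/125→76/125; 49/125+76/125→1. L = 2389/1000 ≈ 2.3890.
L − H = 2.3890 − 2.3329 = 0.056 bits.

0.056 bits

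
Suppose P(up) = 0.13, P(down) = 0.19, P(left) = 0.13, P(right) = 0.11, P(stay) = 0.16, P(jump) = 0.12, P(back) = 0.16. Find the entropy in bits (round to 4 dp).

2.7839 bits

H = −Σ pᵢ log₂ pᵢ.
−0.13·log₂(0.13) = 0.3826
−0.19·log₂(0.19) = 0.4552
−0.13·log₂(0.13) = 0.3826
−0.11·log₂(0.11) = 0.3503
−0.16·log₂(0.16) = 0.4230
−0.12·log₂(0.12) = 0.3671
−0.16·log₂(0.16) = 0.4230
Sum ≈ 2.7839 → 2.7839 bits.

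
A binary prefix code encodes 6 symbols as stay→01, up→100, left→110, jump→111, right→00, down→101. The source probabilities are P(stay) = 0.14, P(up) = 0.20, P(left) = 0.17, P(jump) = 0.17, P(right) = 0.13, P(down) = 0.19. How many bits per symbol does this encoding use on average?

L̄ = Σ pᵢ·ℓᵢ = 0.14·2 + 0.20·3 + 0.17·3 + 0.17·3 + 0.13·2 + 0.19·3 = 2.73 bits/symbol.

2.73 bits/symbol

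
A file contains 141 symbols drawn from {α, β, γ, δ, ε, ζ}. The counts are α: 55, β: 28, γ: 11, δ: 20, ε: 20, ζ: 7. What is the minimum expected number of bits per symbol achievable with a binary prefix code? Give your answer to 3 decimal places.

2.348 bits/symbol

Probabilities are the counts divided by 141.
Repeatedly combine the two least-probable nodes; the expected code length is the sum of the merged weights.
merge 7/141 + 11/141 → 6/47
merge 6/47 + 20/141 → 38/141
merge 20/141 + 28/141 → 16/47
merge 38/141 + 16/47 → 86/141
merge 55/141 + 86/141 → 1
L = 6/47 + 38/141 + 16/47 + 86/141 + 1 = 331/141 ≈ 2.348 bits/symbol.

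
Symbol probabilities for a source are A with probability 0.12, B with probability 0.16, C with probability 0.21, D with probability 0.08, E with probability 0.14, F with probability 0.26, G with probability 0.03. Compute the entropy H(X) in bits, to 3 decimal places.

2.609 bits

H = −Σ pᵢ log₂ pᵢ.
−0.12·log₂(0.12) = 0.3671
−0.16·log₂(0.16) = 0.4230
−0.21·log₂(0.21) = 0.4728
−0.08·log₂(0.08) = 0.2915
−0.14·log₂(0.14) = 0.3971
−0.26·log₂(0.26) = 0.5053
−0.03·log₂(0.03) = 0.1518
Sum ≈ 2.6086 → 2.609 bits.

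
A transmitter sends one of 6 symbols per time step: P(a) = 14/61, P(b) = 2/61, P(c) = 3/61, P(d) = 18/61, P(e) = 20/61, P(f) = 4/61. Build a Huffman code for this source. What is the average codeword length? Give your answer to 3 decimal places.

Repeatedly combine the two least-probable nodes; the expected code length is the sum of the merged weights.
merge 2/61 + 3/61 → 5/61
merge 4/61 + 5/61 → 9/61
merge 9/61 + 14/61 → 23/61
merge 18/61 + 20/61 → 38/61
merge 23/61 + 38/61 → 1
L = 5/61 + 9/61 + 23/61 + 38/61 + 1 = 136/61 ≈ 2.230 bits/symbol.

2.230 bits/symbol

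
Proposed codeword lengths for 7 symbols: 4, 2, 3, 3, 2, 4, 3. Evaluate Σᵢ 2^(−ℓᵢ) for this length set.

With common denominator 2^4 = 16: Σ 2^(−ℓᵢ) = 1/16 + 4/16 + 2/16 + 2/16 + 4/16 + 1/16 + 2/16 = 16/16 = 1.

1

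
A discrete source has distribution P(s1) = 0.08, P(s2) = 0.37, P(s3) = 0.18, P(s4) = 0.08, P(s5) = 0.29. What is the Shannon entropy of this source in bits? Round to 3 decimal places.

2.077 bits

H = −Σ pᵢ log₂ pᵢ.
−0.08·log₂(0.08) = 0.2915
−0.37·log₂(0.37) = 0.5307
−0.18·log₂(0.18) = 0.4453
−0.08·log₂(0.08) = 0.2915
−0.29·log₂(0.29) = 0.5179
Sum ≈ 2.0770 → 2.077 bits.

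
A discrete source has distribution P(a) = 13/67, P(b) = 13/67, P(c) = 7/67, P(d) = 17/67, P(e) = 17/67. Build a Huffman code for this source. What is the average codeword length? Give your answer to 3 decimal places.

2.299 bits/symbol

Repeatedly combine the two least-probable nodes; the expected code length is the sum of the merged weights.
merge 7/67 + 13/67 → 20/67
merge 13/67 + 17/67 → 30/67
merge 17/67 + 20/67 → 37/67
merge 30/67 + 37/67 → 1
L = 20/67 + 30/67 + 37/67 + 1 = 154/67 ≈ 2.299 bits/symbol.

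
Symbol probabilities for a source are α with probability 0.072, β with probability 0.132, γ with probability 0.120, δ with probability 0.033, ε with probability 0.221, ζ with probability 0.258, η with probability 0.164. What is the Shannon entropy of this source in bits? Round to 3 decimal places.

2.602 bits

H = −Σ pᵢ log₂ pᵢ.
−0.072·log₂(0.072) = 0.2733
−0.132·log₂(0.132) = 0.3856
−0.120·log₂(0.120) = 0.3671
−0.033·log₂(0.033) = 0.1624
−0.221·log₂(0.221) = 0.4813
−0.258·log₂(0.258) = 0.5043
−0.164·log₂(0.164) = 0.4278
Sum ≈ 2.6017 → 2.602 bits.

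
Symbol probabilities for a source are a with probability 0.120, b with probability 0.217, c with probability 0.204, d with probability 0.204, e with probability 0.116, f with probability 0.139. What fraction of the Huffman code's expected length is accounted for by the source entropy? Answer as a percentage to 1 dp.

Entropy H = −Σ p log₂ p ≈ 2.5373 bits.
Huffman merges: 29/250+3/25→59/250; 139/1000+51/250→343/1000; 51/250+217/1000→421/1000; 59/250+343/1000→579/1000; 421/1000+579/1000→1. L = 2579/1000 ≈ 2.5790.
Efficiency = H/L = 2.5373/2.5790 = 98.4%.

98.4%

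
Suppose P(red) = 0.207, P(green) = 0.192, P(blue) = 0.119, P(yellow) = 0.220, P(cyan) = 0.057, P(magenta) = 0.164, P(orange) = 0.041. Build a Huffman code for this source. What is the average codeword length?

Repeatedly combine the two least-probable nodes; the expected code length is the sum of the merged weights.
merge 41/1000 + 57/1000 → 49/500
merge 49/500 + 119/1000 → 217/1000
merge 41/250 + 24/125 → 89/250
merge 207/1000 + 217/1000 → 53/125
merge 11/50 + 89/250 → 72/125
merge 53/125 + 72/125 → 1
L = 49/500 + 217/1000 + 89/250 + 53/125 + 72/125 + 1 = 2671/1000 = 2.671 bits/symbol.

2.671 bits/symbol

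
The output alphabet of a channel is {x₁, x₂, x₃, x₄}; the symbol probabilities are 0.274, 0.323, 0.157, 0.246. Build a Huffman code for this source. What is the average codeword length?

Repeatedly combine the two least-probable nodes; the expected code length is the sum of the merged weights.
merge 157/1000 + 123/500 → 403/1000
merge 137/500 + 323/1000 → 597/1000
merge 403/1000 + 597/1000 → 1
L = 403/1000 + 597/1000 + 1 = 2 bits/symbol.

2 bits/symbol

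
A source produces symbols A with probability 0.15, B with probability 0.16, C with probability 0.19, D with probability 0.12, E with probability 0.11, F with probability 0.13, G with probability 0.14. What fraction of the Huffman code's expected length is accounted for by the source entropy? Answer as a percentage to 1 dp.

99.1%

Entropy H = −Σ p log₂ p ≈ 2.7859 bits.
Huffman merges: 11/100+3/25→23/100; 13/100+7/50→27/100; 3/20+4/25→31/100; 19/100+23/100→21/50; 27/100+31/100→29/50; 21/50+29/50→1. L = 281/100 ≈ 2.8100.
Efficiency = H/L = 2.7859/2.8100 = 99.1%.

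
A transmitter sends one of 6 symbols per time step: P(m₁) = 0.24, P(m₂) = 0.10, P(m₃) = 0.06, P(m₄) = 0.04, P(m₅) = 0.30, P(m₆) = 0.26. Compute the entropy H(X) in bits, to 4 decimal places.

H = −Σ pᵢ log₂ pᵢ.
−0.24·log₂(0.24) = 0.4941
−0.10·log₂(0.10) = 0.3322
−0.06·log₂(0.06) = 0.2435
−0.04·log₂(0.04) = 0.1858
−0.30·log₂(0.30) = 0.5211
−0.26·log₂(0.26) = 0.5053
Sum ≈ 2.2820 → 2.2820 bits.

2.2820 bits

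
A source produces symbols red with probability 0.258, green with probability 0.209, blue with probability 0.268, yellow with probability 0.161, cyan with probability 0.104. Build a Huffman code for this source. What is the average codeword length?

2.265 bits/symbol

Repeatedly combine the two least-probable nodes; the expected code length is the sum of the merged weights.
merge 13/125 + 161/1000 → 53/200
merge 209/1000 + 129/500 → 467/1000
merge 53/200 + 67/250 → 533/1000
merge 467/1000 + 533/1000 → 1
L = 53/200 + 467/1000 + 533/1000 + 1 = 453/200 = 2.265 bits/symbol.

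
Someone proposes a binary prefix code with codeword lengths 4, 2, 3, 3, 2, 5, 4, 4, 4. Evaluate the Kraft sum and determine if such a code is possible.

1.03125; no

With common denominator 2^5 = 32: Σ 2^(−ℓᵢ) = 2/32 + 8/32 + 4/32 + 4/32 + 8/32 + 1/32 + 2/32 + 2/32 + 2/32 = 33/32 = 1.03125.
Kraft's inequality requires Σ ≤ 1; here Σ = 1.03125 > 1, so no such prefix code exists.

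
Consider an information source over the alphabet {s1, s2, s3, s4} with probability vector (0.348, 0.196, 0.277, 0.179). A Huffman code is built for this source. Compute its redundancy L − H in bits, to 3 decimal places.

0.052 bits

Entropy H = −Σ p log₂ p ≈ 1.9480 bits.
Huffman merges: 179/1000+49/250→3/8; 277/1000+87/250→5/8; 3/8+5/8→1. L = 2 ≈ 2.0000.
L − H = 2.0000 − 1.9480 = 0.052 bits.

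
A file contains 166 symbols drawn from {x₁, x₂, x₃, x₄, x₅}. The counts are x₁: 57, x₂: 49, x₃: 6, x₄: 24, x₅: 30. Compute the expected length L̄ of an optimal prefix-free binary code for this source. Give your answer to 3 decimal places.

Probabilities are the counts divided by 166.
Repeatedly combine the two least-probable nodes; the expected code length is the sum of the merged weights.
merge 3/83 + 12/83 → 15/83
merge 15/83 + 15/83 → 30/83
merge 49/166 + 57/166 → 53/83
merge 30/83 + 53/83 → 1
L = 15/83 + 30/83 + 53/83 + 1 = 181/83 ≈ 2.181 bits/symbol.

2.181 bits/symbol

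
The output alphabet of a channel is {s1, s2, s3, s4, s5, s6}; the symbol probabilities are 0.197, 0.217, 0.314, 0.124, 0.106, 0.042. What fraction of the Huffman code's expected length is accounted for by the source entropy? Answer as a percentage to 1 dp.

98.1%

Entropy H = −Σ p log₂ p ≈ 2.3735 bits.
Huffman merges: 21/500+53/500→37/250; 31/250+37/250→34/125; 197/1000+217/1000→207/500; 34/125+157/500→293/500; 207/500+293/500→1. L = 121/50 ≈ 2.4200.
Efficiency = H/L = 2.3735/2.4200 = 98.1%.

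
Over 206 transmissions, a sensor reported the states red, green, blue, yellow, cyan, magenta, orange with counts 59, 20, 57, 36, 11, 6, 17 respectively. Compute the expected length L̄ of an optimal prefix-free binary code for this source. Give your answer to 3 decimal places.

2.510 bits/symbol

Probabilities are the counts divided by 206.
Repeatedly combine the two least-probable nodes; the expected code length is the sum of the merged weights.
merge 3/103 + 11/206 → 17/206
merge 17/206 + 17/206 → 17/103
merge 10/103 + 17/103 → 27/103
merge 18/103 + 27/103 → 45/103
merge 57/206 + 59/206 → 58/103
merge 45/103 + 58/103 → 1
L = 17/206 + 17/103 + 27/103 + 45/103 + 58/103 + 1 = 517/206 ≈ 2.510 bits/symbol.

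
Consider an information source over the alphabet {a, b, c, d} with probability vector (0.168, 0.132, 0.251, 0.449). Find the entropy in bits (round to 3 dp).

H = −Σ pᵢ log₂ pᵢ.
−0.168·log₂(0.168) = 0.4323
−0.132·log₂(0.132) = 0.3856
−0.251·log₂(0.251) = 0.5006
−0.449·log₂(0.449) = 0.5187
Sum ≈ 1.8372 → 1.837 bits.

1.837 bits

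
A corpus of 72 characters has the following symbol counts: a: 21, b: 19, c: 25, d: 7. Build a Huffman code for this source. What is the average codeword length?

Probabilities are the counts divided by 72.
Repeatedly combine the two least-probable nodes; the expected code length is the sum of the merged weights.
merge 7/72 + 19/72 → 13/36
merge 7/24 + 25/72 → 23/36
merge 13/36 + 23/36 → 1
L = 13/36 + 23/36 + 1 = 2 bits/symbol.

2 bits/symbol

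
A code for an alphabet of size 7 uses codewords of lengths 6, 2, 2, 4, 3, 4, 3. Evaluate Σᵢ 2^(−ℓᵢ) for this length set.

0.890625

With common denominator 2^6 = 64: Σ 2^(−ℓᵢ) = 1/64 + 16/64 + 16/64 + 4/64 + 8/64 + 4/64 + 8/64 = 57/64 = 0.890625.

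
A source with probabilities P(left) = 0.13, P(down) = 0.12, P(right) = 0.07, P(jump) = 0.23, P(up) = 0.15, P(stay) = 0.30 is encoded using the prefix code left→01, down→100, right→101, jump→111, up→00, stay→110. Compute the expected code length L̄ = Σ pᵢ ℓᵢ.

L̄ = Σ pᵢ·ℓᵢ = 0.13·2 + 0.12·3 + 0.07·3 + 0.23·3 + 0.15·2 + 0.30·3 = 2.72 bits/symbol.

2.72 bits/symbol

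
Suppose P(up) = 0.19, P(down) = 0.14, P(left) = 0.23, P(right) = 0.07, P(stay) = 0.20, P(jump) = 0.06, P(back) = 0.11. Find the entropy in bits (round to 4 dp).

H = −Σ pᵢ log₂ pᵢ.
−0.19·log₂(0.19) = 0.4552
−0.14·log₂(0.14) = 0.3971
−0.23·log₂(0.23) = 0.4877
−0.07·log₂(0.07) = 0.2686
−0.20·log₂(0.20) = 0.4644
−0.06·log₂(0.06) = 0.2435
−0.11·log₂(0.11) = 0.3503
Sum ≈ 2.6668 → 2.6668 bits.

2.6668 bits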